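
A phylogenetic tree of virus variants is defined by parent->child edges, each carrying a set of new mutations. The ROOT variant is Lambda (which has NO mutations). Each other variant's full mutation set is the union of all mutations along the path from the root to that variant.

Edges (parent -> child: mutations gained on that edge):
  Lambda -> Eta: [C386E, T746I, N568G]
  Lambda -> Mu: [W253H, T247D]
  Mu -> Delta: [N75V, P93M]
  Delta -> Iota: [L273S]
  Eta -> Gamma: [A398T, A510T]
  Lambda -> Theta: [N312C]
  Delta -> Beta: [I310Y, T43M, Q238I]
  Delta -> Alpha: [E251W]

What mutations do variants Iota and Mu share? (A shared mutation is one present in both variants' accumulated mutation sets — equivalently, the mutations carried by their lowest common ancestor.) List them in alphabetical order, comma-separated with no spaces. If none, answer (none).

Accumulating mutations along path to Iota:
  At Lambda: gained [] -> total []
  At Mu: gained ['W253H', 'T247D'] -> total ['T247D', 'W253H']
  At Delta: gained ['N75V', 'P93M'] -> total ['N75V', 'P93M', 'T247D', 'W253H']
  At Iota: gained ['L273S'] -> total ['L273S', 'N75V', 'P93M', 'T247D', 'W253H']
Mutations(Iota) = ['L273S', 'N75V', 'P93M', 'T247D', 'W253H']
Accumulating mutations along path to Mu:
  At Lambda: gained [] -> total []
  At Mu: gained ['W253H', 'T247D'] -> total ['T247D', 'W253H']
Mutations(Mu) = ['T247D', 'W253H']
Intersection: ['L273S', 'N75V', 'P93M', 'T247D', 'W253H'] ∩ ['T247D', 'W253H'] = ['T247D', 'W253H']

Answer: T247D,W253H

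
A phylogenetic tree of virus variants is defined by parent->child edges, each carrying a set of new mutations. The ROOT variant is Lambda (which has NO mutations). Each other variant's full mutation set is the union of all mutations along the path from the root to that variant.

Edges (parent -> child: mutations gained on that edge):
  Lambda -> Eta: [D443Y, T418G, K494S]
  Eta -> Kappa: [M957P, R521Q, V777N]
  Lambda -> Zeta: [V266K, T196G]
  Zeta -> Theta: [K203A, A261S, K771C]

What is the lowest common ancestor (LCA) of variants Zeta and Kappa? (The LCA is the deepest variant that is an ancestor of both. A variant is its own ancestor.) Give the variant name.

Path from root to Zeta: Lambda -> Zeta
  ancestors of Zeta: {Lambda, Zeta}
Path from root to Kappa: Lambda -> Eta -> Kappa
  ancestors of Kappa: {Lambda, Eta, Kappa}
Common ancestors: {Lambda}
Walk up from Kappa: Kappa (not in ancestors of Zeta), Eta (not in ancestors of Zeta), Lambda (in ancestors of Zeta)
Deepest common ancestor (LCA) = Lambda

Answer: Lambda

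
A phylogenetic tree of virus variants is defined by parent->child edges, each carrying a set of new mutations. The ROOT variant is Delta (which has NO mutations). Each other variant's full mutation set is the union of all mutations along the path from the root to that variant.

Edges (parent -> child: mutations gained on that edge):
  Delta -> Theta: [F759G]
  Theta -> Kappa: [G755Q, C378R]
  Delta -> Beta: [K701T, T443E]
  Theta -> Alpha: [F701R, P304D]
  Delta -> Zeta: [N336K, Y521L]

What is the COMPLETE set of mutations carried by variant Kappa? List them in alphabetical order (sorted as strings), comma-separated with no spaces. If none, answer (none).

At Delta: gained [] -> total []
At Theta: gained ['F759G'] -> total ['F759G']
At Kappa: gained ['G755Q', 'C378R'] -> total ['C378R', 'F759G', 'G755Q']

Answer: C378R,F759G,G755Q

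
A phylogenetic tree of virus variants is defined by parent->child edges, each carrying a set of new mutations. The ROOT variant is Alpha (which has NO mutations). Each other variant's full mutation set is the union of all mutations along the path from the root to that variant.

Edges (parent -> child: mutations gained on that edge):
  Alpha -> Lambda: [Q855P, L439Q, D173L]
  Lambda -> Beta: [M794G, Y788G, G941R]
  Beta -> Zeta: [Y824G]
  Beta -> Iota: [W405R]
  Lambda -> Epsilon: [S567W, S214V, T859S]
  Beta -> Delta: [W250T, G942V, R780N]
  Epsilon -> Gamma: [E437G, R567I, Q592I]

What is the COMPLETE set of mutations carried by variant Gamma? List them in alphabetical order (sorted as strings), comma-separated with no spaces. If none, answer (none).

At Alpha: gained [] -> total []
At Lambda: gained ['Q855P', 'L439Q', 'D173L'] -> total ['D173L', 'L439Q', 'Q855P']
At Epsilon: gained ['S567W', 'S214V', 'T859S'] -> total ['D173L', 'L439Q', 'Q855P', 'S214V', 'S567W', 'T859S']
At Gamma: gained ['E437G', 'R567I', 'Q592I'] -> total ['D173L', 'E437G', 'L439Q', 'Q592I', 'Q855P', 'R567I', 'S214V', 'S567W', 'T859S']

Answer: D173L,E437G,L439Q,Q592I,Q855P,R567I,S214V,S567W,T859S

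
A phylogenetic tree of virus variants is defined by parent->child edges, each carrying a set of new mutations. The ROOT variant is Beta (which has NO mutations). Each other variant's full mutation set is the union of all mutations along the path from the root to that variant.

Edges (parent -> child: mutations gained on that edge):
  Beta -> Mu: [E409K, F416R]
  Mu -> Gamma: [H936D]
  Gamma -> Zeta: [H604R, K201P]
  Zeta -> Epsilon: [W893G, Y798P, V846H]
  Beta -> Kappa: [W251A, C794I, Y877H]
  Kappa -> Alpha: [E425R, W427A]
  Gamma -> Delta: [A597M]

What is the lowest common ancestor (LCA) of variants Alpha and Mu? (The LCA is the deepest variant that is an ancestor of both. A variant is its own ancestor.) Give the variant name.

Answer: Beta

Derivation:
Path from root to Alpha: Beta -> Kappa -> Alpha
  ancestors of Alpha: {Beta, Kappa, Alpha}
Path from root to Mu: Beta -> Mu
  ancestors of Mu: {Beta, Mu}
Common ancestors: {Beta}
Walk up from Mu: Mu (not in ancestors of Alpha), Beta (in ancestors of Alpha)
Deepest common ancestor (LCA) = Beta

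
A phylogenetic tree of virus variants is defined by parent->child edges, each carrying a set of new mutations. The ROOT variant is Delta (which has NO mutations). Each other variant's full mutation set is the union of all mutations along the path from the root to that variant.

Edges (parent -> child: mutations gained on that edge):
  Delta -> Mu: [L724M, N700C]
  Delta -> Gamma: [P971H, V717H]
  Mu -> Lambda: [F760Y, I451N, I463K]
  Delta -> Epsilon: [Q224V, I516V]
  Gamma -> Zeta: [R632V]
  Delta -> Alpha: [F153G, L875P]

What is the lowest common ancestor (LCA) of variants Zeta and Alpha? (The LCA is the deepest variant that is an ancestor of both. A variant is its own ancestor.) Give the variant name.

Path from root to Zeta: Delta -> Gamma -> Zeta
  ancestors of Zeta: {Delta, Gamma, Zeta}
Path from root to Alpha: Delta -> Alpha
  ancestors of Alpha: {Delta, Alpha}
Common ancestors: {Delta}
Walk up from Alpha: Alpha (not in ancestors of Zeta), Delta (in ancestors of Zeta)
Deepest common ancestor (LCA) = Delta

Answer: Delta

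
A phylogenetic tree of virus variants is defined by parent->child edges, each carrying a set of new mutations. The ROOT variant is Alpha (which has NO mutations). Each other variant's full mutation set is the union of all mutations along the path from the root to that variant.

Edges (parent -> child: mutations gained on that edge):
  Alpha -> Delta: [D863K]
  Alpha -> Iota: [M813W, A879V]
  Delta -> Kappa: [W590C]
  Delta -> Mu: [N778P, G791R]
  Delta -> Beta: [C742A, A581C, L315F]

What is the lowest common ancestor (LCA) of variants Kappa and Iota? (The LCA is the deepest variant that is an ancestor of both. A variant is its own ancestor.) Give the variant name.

Answer: Alpha

Derivation:
Path from root to Kappa: Alpha -> Delta -> Kappa
  ancestors of Kappa: {Alpha, Delta, Kappa}
Path from root to Iota: Alpha -> Iota
  ancestors of Iota: {Alpha, Iota}
Common ancestors: {Alpha}
Walk up from Iota: Iota (not in ancestors of Kappa), Alpha (in ancestors of Kappa)
Deepest common ancestor (LCA) = Alpha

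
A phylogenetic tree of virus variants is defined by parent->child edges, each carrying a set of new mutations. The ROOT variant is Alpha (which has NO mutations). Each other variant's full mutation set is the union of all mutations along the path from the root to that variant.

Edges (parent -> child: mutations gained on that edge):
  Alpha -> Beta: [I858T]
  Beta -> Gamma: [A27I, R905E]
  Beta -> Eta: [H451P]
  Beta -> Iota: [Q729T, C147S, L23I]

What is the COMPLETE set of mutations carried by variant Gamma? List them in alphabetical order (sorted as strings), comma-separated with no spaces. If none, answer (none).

Answer: A27I,I858T,R905E

Derivation:
At Alpha: gained [] -> total []
At Beta: gained ['I858T'] -> total ['I858T']
At Gamma: gained ['A27I', 'R905E'] -> total ['A27I', 'I858T', 'R905E']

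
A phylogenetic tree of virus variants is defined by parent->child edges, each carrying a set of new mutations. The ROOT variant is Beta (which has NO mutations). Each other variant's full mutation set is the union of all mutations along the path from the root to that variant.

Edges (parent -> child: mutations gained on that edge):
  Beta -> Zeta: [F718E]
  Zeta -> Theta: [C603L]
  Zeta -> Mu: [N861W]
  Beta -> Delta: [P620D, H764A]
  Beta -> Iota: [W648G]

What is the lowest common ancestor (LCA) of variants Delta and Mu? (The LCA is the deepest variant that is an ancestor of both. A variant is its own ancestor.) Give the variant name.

Path from root to Delta: Beta -> Delta
  ancestors of Delta: {Beta, Delta}
Path from root to Mu: Beta -> Zeta -> Mu
  ancestors of Mu: {Beta, Zeta, Mu}
Common ancestors: {Beta}
Walk up from Mu: Mu (not in ancestors of Delta), Zeta (not in ancestors of Delta), Beta (in ancestors of Delta)
Deepest common ancestor (LCA) = Beta

Answer: Beta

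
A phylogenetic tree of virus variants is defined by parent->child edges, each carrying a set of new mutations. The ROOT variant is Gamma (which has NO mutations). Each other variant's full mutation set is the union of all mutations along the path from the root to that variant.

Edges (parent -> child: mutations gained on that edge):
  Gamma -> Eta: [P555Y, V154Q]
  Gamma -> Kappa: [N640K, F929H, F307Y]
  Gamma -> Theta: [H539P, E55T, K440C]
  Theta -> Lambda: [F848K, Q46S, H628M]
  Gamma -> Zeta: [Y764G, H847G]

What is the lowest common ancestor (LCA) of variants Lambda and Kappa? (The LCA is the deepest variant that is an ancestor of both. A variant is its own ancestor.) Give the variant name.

Path from root to Lambda: Gamma -> Theta -> Lambda
  ancestors of Lambda: {Gamma, Theta, Lambda}
Path from root to Kappa: Gamma -> Kappa
  ancestors of Kappa: {Gamma, Kappa}
Common ancestors: {Gamma}
Walk up from Kappa: Kappa (not in ancestors of Lambda), Gamma (in ancestors of Lambda)
Deepest common ancestor (LCA) = Gamma

Answer: Gamma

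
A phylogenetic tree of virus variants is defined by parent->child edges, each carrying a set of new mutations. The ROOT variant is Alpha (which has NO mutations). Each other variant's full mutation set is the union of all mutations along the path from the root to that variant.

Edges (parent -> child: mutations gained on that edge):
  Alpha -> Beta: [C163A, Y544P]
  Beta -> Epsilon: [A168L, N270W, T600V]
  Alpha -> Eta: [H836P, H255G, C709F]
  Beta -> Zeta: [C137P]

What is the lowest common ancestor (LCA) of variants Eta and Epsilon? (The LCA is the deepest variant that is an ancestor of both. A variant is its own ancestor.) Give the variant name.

Answer: Alpha

Derivation:
Path from root to Eta: Alpha -> Eta
  ancestors of Eta: {Alpha, Eta}
Path from root to Epsilon: Alpha -> Beta -> Epsilon
  ancestors of Epsilon: {Alpha, Beta, Epsilon}
Common ancestors: {Alpha}
Walk up from Epsilon: Epsilon (not in ancestors of Eta), Beta (not in ancestors of Eta), Alpha (in ancestors of Eta)
Deepest common ancestor (LCA) = Alpha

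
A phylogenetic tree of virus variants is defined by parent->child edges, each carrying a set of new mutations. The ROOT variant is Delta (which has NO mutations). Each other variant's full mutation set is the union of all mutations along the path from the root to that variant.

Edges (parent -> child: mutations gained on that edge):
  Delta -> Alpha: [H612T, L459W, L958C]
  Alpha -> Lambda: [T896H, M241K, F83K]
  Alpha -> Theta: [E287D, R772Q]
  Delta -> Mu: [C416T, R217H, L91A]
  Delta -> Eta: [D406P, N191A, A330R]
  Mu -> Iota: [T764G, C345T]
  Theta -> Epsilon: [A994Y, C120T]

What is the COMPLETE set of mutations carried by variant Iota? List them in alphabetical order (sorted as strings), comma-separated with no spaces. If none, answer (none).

At Delta: gained [] -> total []
At Mu: gained ['C416T', 'R217H', 'L91A'] -> total ['C416T', 'L91A', 'R217H']
At Iota: gained ['T764G', 'C345T'] -> total ['C345T', 'C416T', 'L91A', 'R217H', 'T764G']

Answer: C345T,C416T,L91A,R217H,T764G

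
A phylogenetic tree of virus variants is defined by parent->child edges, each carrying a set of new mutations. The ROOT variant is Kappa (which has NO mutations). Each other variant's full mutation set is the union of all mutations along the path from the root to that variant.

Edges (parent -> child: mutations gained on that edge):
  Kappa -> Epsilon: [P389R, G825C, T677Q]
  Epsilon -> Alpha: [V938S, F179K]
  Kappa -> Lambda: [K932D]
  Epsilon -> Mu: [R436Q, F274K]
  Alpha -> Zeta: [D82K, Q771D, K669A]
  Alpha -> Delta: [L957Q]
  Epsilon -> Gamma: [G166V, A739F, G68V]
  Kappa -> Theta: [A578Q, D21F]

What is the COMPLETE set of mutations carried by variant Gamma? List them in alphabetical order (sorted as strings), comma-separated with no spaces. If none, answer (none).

At Kappa: gained [] -> total []
At Epsilon: gained ['P389R', 'G825C', 'T677Q'] -> total ['G825C', 'P389R', 'T677Q']
At Gamma: gained ['G166V', 'A739F', 'G68V'] -> total ['A739F', 'G166V', 'G68V', 'G825C', 'P389R', 'T677Q']

Answer: A739F,G166V,G68V,G825C,P389R,T677Q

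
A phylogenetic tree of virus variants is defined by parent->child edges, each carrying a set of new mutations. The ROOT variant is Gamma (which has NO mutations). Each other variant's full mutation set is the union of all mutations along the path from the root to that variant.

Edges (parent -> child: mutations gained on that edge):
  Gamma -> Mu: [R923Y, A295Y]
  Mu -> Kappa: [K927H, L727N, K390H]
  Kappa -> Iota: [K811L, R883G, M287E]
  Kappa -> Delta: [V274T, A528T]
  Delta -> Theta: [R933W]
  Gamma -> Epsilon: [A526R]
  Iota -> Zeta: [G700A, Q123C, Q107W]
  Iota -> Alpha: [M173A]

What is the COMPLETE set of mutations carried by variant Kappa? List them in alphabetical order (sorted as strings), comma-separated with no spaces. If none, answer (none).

Answer: A295Y,K390H,K927H,L727N,R923Y

Derivation:
At Gamma: gained [] -> total []
At Mu: gained ['R923Y', 'A295Y'] -> total ['A295Y', 'R923Y']
At Kappa: gained ['K927H', 'L727N', 'K390H'] -> total ['A295Y', 'K390H', 'K927H', 'L727N', 'R923Y']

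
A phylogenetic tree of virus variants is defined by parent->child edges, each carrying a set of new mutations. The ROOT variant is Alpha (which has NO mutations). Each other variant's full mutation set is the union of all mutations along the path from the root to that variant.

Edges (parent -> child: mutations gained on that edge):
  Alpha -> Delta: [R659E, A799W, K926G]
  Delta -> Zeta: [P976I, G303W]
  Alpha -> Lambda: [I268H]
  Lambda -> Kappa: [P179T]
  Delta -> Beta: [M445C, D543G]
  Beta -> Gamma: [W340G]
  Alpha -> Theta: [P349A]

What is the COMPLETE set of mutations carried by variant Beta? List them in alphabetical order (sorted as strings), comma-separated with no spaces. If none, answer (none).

At Alpha: gained [] -> total []
At Delta: gained ['R659E', 'A799W', 'K926G'] -> total ['A799W', 'K926G', 'R659E']
At Beta: gained ['M445C', 'D543G'] -> total ['A799W', 'D543G', 'K926G', 'M445C', 'R659E']

Answer: A799W,D543G,K926G,M445C,R659E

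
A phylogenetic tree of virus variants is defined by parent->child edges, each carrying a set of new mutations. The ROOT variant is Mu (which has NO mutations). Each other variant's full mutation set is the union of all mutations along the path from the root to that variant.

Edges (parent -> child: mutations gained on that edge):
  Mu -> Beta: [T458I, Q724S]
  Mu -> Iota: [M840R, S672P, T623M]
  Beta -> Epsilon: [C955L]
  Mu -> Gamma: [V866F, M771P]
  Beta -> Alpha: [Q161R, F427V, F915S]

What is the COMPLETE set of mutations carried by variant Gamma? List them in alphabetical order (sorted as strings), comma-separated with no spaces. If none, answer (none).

At Mu: gained [] -> total []
At Gamma: gained ['V866F', 'M771P'] -> total ['M771P', 'V866F']

Answer: M771P,V866F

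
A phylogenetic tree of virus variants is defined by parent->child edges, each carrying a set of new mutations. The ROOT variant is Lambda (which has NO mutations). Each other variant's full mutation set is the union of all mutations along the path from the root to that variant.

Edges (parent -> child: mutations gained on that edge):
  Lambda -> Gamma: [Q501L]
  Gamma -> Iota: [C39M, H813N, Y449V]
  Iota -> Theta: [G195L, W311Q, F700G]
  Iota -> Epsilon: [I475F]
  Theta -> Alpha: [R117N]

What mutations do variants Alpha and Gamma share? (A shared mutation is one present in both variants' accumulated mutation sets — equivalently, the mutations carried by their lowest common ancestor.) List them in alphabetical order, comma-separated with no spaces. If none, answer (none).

Answer: Q501L

Derivation:
Accumulating mutations along path to Alpha:
  At Lambda: gained [] -> total []
  At Gamma: gained ['Q501L'] -> total ['Q501L']
  At Iota: gained ['C39M', 'H813N', 'Y449V'] -> total ['C39M', 'H813N', 'Q501L', 'Y449V']
  At Theta: gained ['G195L', 'W311Q', 'F700G'] -> total ['C39M', 'F700G', 'G195L', 'H813N', 'Q501L', 'W311Q', 'Y449V']
  At Alpha: gained ['R117N'] -> total ['C39M', 'F700G', 'G195L', 'H813N', 'Q501L', 'R117N', 'W311Q', 'Y449V']
Mutations(Alpha) = ['C39M', 'F700G', 'G195L', 'H813N', 'Q501L', 'R117N', 'W311Q', 'Y449V']
Accumulating mutations along path to Gamma:
  At Lambda: gained [] -> total []
  At Gamma: gained ['Q501L'] -> total ['Q501L']
Mutations(Gamma) = ['Q501L']
Intersection: ['C39M', 'F700G', 'G195L', 'H813N', 'Q501L', 'R117N', 'W311Q', 'Y449V'] ∩ ['Q501L'] = ['Q501L']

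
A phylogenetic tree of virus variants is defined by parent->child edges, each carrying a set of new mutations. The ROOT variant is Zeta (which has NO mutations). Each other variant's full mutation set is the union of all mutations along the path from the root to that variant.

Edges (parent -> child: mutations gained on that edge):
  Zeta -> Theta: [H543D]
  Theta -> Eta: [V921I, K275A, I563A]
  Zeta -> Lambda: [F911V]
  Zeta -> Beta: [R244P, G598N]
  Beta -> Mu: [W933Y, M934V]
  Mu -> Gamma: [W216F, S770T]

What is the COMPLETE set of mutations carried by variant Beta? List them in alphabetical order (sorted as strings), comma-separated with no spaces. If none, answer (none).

Answer: G598N,R244P

Derivation:
At Zeta: gained [] -> total []
At Beta: gained ['R244P', 'G598N'] -> total ['G598N', 'R244P']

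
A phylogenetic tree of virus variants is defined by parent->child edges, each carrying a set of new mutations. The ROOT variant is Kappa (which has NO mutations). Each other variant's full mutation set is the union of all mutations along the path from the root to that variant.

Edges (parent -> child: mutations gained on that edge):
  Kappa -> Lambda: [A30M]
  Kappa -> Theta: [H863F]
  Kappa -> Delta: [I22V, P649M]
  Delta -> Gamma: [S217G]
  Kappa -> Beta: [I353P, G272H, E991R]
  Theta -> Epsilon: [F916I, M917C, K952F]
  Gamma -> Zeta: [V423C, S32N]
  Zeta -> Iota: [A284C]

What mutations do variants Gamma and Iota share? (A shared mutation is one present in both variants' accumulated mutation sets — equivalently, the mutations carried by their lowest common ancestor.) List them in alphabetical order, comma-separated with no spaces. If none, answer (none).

Accumulating mutations along path to Gamma:
  At Kappa: gained [] -> total []
  At Delta: gained ['I22V', 'P649M'] -> total ['I22V', 'P649M']
  At Gamma: gained ['S217G'] -> total ['I22V', 'P649M', 'S217G']
Mutations(Gamma) = ['I22V', 'P649M', 'S217G']
Accumulating mutations along path to Iota:
  At Kappa: gained [] -> total []
  At Delta: gained ['I22V', 'P649M'] -> total ['I22V', 'P649M']
  At Gamma: gained ['S217G'] -> total ['I22V', 'P649M', 'S217G']
  At Zeta: gained ['V423C', 'S32N'] -> total ['I22V', 'P649M', 'S217G', 'S32N', 'V423C']
  At Iota: gained ['A284C'] -> total ['A284C', 'I22V', 'P649M', 'S217G', 'S32N', 'V423C']
Mutations(Iota) = ['A284C', 'I22V', 'P649M', 'S217G', 'S32N', 'V423C']
Intersection: ['I22V', 'P649M', 'S217G'] ∩ ['A284C', 'I22V', 'P649M', 'S217G', 'S32N', 'V423C'] = ['I22V', 'P649M', 'S217G']

Answer: I22V,P649M,S217G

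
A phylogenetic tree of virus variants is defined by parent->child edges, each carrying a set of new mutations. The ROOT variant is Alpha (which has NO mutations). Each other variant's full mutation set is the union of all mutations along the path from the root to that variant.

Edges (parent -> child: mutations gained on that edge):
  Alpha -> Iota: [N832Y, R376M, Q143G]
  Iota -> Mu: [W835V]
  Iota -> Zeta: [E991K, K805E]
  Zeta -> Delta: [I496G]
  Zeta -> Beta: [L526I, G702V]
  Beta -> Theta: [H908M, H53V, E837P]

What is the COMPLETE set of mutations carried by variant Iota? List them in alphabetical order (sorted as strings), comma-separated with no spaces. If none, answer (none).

At Alpha: gained [] -> total []
At Iota: gained ['N832Y', 'R376M', 'Q143G'] -> total ['N832Y', 'Q143G', 'R376M']

Answer: N832Y,Q143G,R376M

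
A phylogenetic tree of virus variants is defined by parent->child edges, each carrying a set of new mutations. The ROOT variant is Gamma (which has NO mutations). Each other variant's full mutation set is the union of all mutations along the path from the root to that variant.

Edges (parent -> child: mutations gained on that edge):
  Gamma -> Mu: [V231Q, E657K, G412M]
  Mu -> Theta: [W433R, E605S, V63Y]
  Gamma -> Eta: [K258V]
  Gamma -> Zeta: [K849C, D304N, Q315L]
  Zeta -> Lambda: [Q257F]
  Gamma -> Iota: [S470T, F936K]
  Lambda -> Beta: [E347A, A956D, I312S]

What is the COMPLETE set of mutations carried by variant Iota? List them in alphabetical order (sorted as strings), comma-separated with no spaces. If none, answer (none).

At Gamma: gained [] -> total []
At Iota: gained ['S470T', 'F936K'] -> total ['F936K', 'S470T']

Answer: F936K,S470T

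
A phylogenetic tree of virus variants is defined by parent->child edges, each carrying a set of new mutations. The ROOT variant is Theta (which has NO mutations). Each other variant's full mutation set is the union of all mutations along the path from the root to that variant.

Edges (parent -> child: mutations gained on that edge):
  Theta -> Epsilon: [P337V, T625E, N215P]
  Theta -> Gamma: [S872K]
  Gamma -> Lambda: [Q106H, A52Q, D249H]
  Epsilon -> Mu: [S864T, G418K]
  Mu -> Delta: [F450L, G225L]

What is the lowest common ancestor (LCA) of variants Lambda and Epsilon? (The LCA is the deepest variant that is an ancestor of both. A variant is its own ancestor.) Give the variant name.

Path from root to Lambda: Theta -> Gamma -> Lambda
  ancestors of Lambda: {Theta, Gamma, Lambda}
Path from root to Epsilon: Theta -> Epsilon
  ancestors of Epsilon: {Theta, Epsilon}
Common ancestors: {Theta}
Walk up from Epsilon: Epsilon (not in ancestors of Lambda), Theta (in ancestors of Lambda)
Deepest common ancestor (LCA) = Theta

Answer: Theta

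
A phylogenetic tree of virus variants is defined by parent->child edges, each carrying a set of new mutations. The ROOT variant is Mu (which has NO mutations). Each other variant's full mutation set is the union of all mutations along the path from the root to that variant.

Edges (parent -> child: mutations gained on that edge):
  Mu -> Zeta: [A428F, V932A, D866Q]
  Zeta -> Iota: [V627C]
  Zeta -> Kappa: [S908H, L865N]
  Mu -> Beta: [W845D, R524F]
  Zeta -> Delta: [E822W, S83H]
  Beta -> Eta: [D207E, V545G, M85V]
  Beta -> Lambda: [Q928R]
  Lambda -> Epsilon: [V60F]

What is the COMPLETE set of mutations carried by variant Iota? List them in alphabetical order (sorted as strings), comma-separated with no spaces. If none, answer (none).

Answer: A428F,D866Q,V627C,V932A

Derivation:
At Mu: gained [] -> total []
At Zeta: gained ['A428F', 'V932A', 'D866Q'] -> total ['A428F', 'D866Q', 'V932A']
At Iota: gained ['V627C'] -> total ['A428F', 'D866Q', 'V627C', 'V932A']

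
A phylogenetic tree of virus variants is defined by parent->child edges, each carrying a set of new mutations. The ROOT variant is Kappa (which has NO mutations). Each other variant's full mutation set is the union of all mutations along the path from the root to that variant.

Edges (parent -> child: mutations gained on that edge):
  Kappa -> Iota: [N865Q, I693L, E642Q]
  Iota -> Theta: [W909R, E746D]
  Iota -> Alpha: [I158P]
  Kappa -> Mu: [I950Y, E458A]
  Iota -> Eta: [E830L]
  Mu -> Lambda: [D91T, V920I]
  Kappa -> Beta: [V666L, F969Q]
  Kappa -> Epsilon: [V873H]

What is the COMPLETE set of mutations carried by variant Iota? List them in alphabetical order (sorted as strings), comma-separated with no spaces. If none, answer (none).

Answer: E642Q,I693L,N865Q

Derivation:
At Kappa: gained [] -> total []
At Iota: gained ['N865Q', 'I693L', 'E642Q'] -> total ['E642Q', 'I693L', 'N865Q']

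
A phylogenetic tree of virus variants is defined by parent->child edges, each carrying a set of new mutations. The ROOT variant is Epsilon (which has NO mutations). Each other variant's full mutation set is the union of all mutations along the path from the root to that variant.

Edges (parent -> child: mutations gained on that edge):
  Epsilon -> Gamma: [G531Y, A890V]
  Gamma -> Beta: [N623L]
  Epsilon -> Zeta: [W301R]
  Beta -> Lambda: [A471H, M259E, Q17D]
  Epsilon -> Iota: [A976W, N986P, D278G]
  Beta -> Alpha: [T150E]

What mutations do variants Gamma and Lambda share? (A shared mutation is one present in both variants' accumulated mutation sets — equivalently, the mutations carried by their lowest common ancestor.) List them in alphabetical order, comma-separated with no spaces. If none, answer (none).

Answer: A890V,G531Y

Derivation:
Accumulating mutations along path to Gamma:
  At Epsilon: gained [] -> total []
  At Gamma: gained ['G531Y', 'A890V'] -> total ['A890V', 'G531Y']
Mutations(Gamma) = ['A890V', 'G531Y']
Accumulating mutations along path to Lambda:
  At Epsilon: gained [] -> total []
  At Gamma: gained ['G531Y', 'A890V'] -> total ['A890V', 'G531Y']
  At Beta: gained ['N623L'] -> total ['A890V', 'G531Y', 'N623L']
  At Lambda: gained ['A471H', 'M259E', 'Q17D'] -> total ['A471H', 'A890V', 'G531Y', 'M259E', 'N623L', 'Q17D']
Mutations(Lambda) = ['A471H', 'A890V', 'G531Y', 'M259E', 'N623L', 'Q17D']
Intersection: ['A890V', 'G531Y'] ∩ ['A471H', 'A890V', 'G531Y', 'M259E', 'N623L', 'Q17D'] = ['A890V', 'G531Y']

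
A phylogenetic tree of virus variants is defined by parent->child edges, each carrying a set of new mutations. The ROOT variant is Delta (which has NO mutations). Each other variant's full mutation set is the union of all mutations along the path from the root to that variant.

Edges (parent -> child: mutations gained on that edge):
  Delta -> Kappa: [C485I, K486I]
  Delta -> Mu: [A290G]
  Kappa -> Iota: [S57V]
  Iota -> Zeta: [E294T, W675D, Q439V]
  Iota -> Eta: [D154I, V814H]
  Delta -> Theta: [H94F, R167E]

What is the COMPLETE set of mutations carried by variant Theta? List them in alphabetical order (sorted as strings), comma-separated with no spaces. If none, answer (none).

Answer: H94F,R167E

Derivation:
At Delta: gained [] -> total []
At Theta: gained ['H94F', 'R167E'] -> total ['H94F', 'R167E']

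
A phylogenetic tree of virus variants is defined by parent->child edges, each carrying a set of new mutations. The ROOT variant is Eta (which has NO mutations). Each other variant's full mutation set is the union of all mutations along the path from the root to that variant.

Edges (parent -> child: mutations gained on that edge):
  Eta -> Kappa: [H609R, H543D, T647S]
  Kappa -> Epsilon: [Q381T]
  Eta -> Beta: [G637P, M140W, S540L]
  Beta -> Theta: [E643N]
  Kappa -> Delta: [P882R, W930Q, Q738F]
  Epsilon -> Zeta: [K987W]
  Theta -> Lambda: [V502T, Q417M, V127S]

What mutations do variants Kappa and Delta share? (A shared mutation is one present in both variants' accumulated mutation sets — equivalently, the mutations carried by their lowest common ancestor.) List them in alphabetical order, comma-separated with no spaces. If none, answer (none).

Answer: H543D,H609R,T647S

Derivation:
Accumulating mutations along path to Kappa:
  At Eta: gained [] -> total []
  At Kappa: gained ['H609R', 'H543D', 'T647S'] -> total ['H543D', 'H609R', 'T647S']
Mutations(Kappa) = ['H543D', 'H609R', 'T647S']
Accumulating mutations along path to Delta:
  At Eta: gained [] -> total []
  At Kappa: gained ['H609R', 'H543D', 'T647S'] -> total ['H543D', 'H609R', 'T647S']
  At Delta: gained ['P882R', 'W930Q', 'Q738F'] -> total ['H543D', 'H609R', 'P882R', 'Q738F', 'T647S', 'W930Q']
Mutations(Delta) = ['H543D', 'H609R', 'P882R', 'Q738F', 'T647S', 'W930Q']
Intersection: ['H543D', 'H609R', 'T647S'] ∩ ['H543D', 'H609R', 'P882R', 'Q738F', 'T647S', 'W930Q'] = ['H543D', 'H609R', 'T647S']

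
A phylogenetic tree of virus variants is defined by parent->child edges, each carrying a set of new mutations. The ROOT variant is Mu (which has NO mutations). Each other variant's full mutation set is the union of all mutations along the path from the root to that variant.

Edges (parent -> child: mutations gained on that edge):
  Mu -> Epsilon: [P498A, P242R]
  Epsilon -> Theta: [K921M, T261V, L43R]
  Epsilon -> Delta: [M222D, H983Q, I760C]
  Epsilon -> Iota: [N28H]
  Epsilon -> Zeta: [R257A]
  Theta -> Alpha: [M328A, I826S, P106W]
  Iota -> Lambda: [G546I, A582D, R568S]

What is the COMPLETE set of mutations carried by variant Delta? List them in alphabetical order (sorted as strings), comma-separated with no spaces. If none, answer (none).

Answer: H983Q,I760C,M222D,P242R,P498A

Derivation:
At Mu: gained [] -> total []
At Epsilon: gained ['P498A', 'P242R'] -> total ['P242R', 'P498A']
At Delta: gained ['M222D', 'H983Q', 'I760C'] -> total ['H983Q', 'I760C', 'M222D', 'P242R', 'P498A']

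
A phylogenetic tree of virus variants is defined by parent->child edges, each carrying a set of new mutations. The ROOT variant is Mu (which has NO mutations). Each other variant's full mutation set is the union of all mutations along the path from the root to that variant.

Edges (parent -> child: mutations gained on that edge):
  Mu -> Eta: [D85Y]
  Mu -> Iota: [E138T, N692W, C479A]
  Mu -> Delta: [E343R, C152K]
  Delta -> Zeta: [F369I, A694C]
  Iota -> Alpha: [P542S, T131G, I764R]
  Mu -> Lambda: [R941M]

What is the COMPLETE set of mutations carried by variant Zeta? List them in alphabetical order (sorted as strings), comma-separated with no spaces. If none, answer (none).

At Mu: gained [] -> total []
At Delta: gained ['E343R', 'C152K'] -> total ['C152K', 'E343R']
At Zeta: gained ['F369I', 'A694C'] -> total ['A694C', 'C152K', 'E343R', 'F369I']

Answer: A694C,C152K,E343R,F369I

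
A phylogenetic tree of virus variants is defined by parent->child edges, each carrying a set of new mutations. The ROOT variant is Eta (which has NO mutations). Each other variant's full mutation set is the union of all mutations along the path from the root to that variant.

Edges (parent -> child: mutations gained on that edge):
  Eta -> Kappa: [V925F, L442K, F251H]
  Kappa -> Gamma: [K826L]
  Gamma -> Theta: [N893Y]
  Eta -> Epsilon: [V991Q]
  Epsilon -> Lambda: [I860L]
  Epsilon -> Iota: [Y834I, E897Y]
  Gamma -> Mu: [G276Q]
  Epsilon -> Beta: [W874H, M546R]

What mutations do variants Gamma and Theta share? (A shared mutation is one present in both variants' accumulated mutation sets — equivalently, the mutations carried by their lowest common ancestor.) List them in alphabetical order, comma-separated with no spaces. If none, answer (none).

Accumulating mutations along path to Gamma:
  At Eta: gained [] -> total []
  At Kappa: gained ['V925F', 'L442K', 'F251H'] -> total ['F251H', 'L442K', 'V925F']
  At Gamma: gained ['K826L'] -> total ['F251H', 'K826L', 'L442K', 'V925F']
Mutations(Gamma) = ['F251H', 'K826L', 'L442K', 'V925F']
Accumulating mutations along path to Theta:
  At Eta: gained [] -> total []
  At Kappa: gained ['V925F', 'L442K', 'F251H'] -> total ['F251H', 'L442K', 'V925F']
  At Gamma: gained ['K826L'] -> total ['F251H', 'K826L', 'L442K', 'V925F']
  At Theta: gained ['N893Y'] -> total ['F251H', 'K826L', 'L442K', 'N893Y', 'V925F']
Mutations(Theta) = ['F251H', 'K826L', 'L442K', 'N893Y', 'V925F']
Intersection: ['F251H', 'K826L', 'L442K', 'V925F'] ∩ ['F251H', 'K826L', 'L442K', 'N893Y', 'V925F'] = ['F251H', 'K826L', 'L442K', 'V925F']

Answer: F251H,K826L,L442K,V925F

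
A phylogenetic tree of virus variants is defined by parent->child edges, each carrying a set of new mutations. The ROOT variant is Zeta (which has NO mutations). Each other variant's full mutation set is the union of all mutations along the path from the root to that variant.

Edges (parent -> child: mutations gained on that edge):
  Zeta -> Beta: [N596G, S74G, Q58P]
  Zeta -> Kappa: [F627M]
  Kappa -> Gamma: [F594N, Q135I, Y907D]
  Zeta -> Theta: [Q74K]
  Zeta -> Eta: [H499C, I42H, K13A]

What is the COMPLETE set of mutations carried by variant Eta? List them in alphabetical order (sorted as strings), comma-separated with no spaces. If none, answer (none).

Answer: H499C,I42H,K13A

Derivation:
At Zeta: gained [] -> total []
At Eta: gained ['H499C', 'I42H', 'K13A'] -> total ['H499C', 'I42H', 'K13A']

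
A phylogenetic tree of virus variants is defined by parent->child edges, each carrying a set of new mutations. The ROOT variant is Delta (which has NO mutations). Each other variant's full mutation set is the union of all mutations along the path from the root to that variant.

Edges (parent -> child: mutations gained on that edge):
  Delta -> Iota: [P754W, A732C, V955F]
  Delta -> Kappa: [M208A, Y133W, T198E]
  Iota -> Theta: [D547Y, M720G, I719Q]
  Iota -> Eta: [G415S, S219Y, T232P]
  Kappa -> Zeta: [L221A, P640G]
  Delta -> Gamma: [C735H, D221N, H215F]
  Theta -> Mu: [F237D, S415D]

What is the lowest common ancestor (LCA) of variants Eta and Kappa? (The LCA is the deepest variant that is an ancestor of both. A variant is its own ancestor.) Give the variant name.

Answer: Delta

Derivation:
Path from root to Eta: Delta -> Iota -> Eta
  ancestors of Eta: {Delta, Iota, Eta}
Path from root to Kappa: Delta -> Kappa
  ancestors of Kappa: {Delta, Kappa}
Common ancestors: {Delta}
Walk up from Kappa: Kappa (not in ancestors of Eta), Delta (in ancestors of Eta)
Deepest common ancestor (LCA) = Delta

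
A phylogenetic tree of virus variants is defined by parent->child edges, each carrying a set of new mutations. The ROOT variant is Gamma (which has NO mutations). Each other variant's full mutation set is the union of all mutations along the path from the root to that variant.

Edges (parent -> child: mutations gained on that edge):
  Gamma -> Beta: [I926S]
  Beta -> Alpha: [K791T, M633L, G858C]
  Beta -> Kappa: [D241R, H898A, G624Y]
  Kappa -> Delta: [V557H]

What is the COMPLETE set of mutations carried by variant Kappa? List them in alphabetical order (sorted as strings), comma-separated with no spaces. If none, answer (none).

At Gamma: gained [] -> total []
At Beta: gained ['I926S'] -> total ['I926S']
At Kappa: gained ['D241R', 'H898A', 'G624Y'] -> total ['D241R', 'G624Y', 'H898A', 'I926S']

Answer: D241R,G624Y,H898A,I926S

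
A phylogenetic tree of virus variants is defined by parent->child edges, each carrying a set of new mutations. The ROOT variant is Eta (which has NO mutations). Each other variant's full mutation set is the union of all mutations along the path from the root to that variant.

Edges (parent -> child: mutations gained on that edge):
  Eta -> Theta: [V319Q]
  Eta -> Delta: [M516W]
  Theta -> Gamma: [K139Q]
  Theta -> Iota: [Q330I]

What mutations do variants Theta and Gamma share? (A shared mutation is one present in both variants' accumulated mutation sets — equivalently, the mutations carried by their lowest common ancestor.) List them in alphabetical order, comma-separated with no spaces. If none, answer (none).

Answer: V319Q

Derivation:
Accumulating mutations along path to Theta:
  At Eta: gained [] -> total []
  At Theta: gained ['V319Q'] -> total ['V319Q']
Mutations(Theta) = ['V319Q']
Accumulating mutations along path to Gamma:
  At Eta: gained [] -> total []
  At Theta: gained ['V319Q'] -> total ['V319Q']
  At Gamma: gained ['K139Q'] -> total ['K139Q', 'V319Q']
Mutations(Gamma) = ['K139Q', 'V319Q']
Intersection: ['V319Q'] ∩ ['K139Q', 'V319Q'] = ['V319Q']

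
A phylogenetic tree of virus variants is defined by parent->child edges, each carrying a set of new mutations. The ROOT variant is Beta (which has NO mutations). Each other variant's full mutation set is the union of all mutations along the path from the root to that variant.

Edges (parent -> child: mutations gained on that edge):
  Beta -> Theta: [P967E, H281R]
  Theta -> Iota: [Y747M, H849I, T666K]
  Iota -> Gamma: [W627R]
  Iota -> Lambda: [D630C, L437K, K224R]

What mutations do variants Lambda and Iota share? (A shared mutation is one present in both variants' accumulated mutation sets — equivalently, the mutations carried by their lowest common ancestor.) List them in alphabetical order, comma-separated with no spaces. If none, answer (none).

Accumulating mutations along path to Lambda:
  At Beta: gained [] -> total []
  At Theta: gained ['P967E', 'H281R'] -> total ['H281R', 'P967E']
  At Iota: gained ['Y747M', 'H849I', 'T666K'] -> total ['H281R', 'H849I', 'P967E', 'T666K', 'Y747M']
  At Lambda: gained ['D630C', 'L437K', 'K224R'] -> total ['D630C', 'H281R', 'H849I', 'K224R', 'L437K', 'P967E', 'T666K', 'Y747M']
Mutations(Lambda) = ['D630C', 'H281R', 'H849I', 'K224R', 'L437K', 'P967E', 'T666K', 'Y747M']
Accumulating mutations along path to Iota:
  At Beta: gained [] -> total []
  At Theta: gained ['P967E', 'H281R'] -> total ['H281R', 'P967E']
  At Iota: gained ['Y747M', 'H849I', 'T666K'] -> total ['H281R', 'H849I', 'P967E', 'T666K', 'Y747M']
Mutations(Iota) = ['H281R', 'H849I', 'P967E', 'T666K', 'Y747M']
Intersection: ['D630C', 'H281R', 'H849I', 'K224R', 'L437K', 'P967E', 'T666K', 'Y747M'] ∩ ['H281R', 'H849I', 'P967E', 'T666K', 'Y747M'] = ['H281R', 'H849I', 'P967E', 'T666K', 'Y747M']

Answer: H281R,H849I,P967E,T666K,Y747M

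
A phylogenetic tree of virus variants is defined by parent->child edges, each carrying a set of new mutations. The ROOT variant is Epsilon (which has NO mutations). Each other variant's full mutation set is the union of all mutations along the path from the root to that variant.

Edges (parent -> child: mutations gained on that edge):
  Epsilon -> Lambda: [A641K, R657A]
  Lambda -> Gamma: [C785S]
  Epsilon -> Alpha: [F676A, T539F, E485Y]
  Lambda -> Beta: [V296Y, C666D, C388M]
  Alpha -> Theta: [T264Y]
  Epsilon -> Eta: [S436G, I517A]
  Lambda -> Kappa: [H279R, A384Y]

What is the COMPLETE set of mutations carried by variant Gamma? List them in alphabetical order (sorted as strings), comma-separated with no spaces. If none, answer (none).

Answer: A641K,C785S,R657A

Derivation:
At Epsilon: gained [] -> total []
At Lambda: gained ['A641K', 'R657A'] -> total ['A641K', 'R657A']
At Gamma: gained ['C785S'] -> total ['A641K', 'C785S', 'R657A']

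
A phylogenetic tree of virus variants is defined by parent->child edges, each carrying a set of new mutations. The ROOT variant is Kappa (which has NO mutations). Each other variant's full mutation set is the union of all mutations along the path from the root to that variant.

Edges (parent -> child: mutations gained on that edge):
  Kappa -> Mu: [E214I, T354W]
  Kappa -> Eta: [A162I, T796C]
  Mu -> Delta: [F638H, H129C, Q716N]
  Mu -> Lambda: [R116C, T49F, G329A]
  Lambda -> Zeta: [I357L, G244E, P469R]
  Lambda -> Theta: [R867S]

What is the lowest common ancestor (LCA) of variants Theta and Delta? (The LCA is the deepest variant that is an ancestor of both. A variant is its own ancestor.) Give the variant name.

Path from root to Theta: Kappa -> Mu -> Lambda -> Theta
  ancestors of Theta: {Kappa, Mu, Lambda, Theta}
Path from root to Delta: Kappa -> Mu -> Delta
  ancestors of Delta: {Kappa, Mu, Delta}
Common ancestors: {Kappa, Mu}
Walk up from Delta: Delta (not in ancestors of Theta), Mu (in ancestors of Theta), Kappa (in ancestors of Theta)
Deepest common ancestor (LCA) = Mu

Answer: Mu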